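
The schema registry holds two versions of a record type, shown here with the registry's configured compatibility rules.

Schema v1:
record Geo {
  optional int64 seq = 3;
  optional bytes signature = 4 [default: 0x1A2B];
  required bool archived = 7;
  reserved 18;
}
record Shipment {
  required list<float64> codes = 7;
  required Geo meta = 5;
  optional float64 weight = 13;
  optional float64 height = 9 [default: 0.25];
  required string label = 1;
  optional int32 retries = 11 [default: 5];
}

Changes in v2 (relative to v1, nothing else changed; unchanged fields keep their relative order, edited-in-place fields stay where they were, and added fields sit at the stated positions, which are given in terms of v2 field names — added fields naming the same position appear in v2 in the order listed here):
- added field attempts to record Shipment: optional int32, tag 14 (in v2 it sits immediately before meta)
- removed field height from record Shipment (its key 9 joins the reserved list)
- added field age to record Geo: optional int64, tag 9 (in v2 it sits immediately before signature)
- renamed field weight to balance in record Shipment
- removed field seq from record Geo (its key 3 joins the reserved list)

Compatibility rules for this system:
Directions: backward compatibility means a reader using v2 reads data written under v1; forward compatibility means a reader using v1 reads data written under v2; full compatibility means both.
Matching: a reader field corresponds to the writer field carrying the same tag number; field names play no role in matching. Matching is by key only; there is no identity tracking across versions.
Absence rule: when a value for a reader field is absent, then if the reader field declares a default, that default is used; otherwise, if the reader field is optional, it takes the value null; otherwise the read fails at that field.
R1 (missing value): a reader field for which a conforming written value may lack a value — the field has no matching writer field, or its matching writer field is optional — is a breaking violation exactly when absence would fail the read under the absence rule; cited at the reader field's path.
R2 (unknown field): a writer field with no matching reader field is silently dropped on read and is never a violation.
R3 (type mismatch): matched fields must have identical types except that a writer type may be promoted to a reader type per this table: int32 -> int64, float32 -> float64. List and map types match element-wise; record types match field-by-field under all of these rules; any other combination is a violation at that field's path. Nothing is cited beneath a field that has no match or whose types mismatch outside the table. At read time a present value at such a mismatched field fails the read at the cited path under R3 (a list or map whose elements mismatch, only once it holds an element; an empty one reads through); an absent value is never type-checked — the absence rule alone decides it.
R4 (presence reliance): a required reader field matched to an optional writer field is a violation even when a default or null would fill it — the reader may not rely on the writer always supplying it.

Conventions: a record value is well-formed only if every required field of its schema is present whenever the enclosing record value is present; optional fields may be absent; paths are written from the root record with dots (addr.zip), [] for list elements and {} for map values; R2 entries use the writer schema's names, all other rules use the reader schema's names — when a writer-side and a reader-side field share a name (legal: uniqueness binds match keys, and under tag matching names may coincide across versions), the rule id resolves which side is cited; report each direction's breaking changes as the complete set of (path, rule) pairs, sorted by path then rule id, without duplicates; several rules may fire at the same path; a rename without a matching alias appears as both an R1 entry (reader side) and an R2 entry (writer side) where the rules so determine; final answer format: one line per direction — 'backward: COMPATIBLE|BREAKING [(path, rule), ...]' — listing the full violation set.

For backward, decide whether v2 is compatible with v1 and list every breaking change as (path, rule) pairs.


arrows below run writer -> reader for Shipment
backward for Shipment (reader v2, writer v1):
  codes: paired with writer codes (list<float64> -> list<float64>; writer required)
  attempts: no writer match
  meta: paired with writer meta (Geo -> Geo; writer required)
  balance: paired with writer weight (float64 -> float64; writer optional)
  label: paired with writer label (string -> string; writer required)
  retries: paired with writer retries (int32 -> int32; writer optional)
  writer field height has no reader counterpart
  meta.age: no writer match
  meta.signature: paired with writer meta.signature (bytes -> bytes; writer optional)
  meta.archived: paired with writer meta.archived (bool -> bool; writer required)
  writer field meta.seq has no reader counterpart
  nothing fires on Shipment: backward is COMPATIBLE
the rest of the Shipment diff is inert for this question:
  added field age to record Geo: optional int64, tag 9 (in v2 it sits immediately before signature) -> inert for the asked Shipment verdict: nothing fires
  removed field height from record Shipment (its key 9 joins the reserved list) -> inert for the asked Shipment verdict: nothing fires
  added field attempts to record Shipment: optional int32, tag 14 (in v2 it sits immediately before meta) -> inert for the asked Shipment verdict: nothing fires
  renamed field weight to balance in record Shipment -> inert for the asked Shipment verdict: nothing fires
  removed field seq from record Geo (its key 3 joins the reserved list) -> inert for the asked Shipment verdict: nothing fires

backward: COMPATIBLE []


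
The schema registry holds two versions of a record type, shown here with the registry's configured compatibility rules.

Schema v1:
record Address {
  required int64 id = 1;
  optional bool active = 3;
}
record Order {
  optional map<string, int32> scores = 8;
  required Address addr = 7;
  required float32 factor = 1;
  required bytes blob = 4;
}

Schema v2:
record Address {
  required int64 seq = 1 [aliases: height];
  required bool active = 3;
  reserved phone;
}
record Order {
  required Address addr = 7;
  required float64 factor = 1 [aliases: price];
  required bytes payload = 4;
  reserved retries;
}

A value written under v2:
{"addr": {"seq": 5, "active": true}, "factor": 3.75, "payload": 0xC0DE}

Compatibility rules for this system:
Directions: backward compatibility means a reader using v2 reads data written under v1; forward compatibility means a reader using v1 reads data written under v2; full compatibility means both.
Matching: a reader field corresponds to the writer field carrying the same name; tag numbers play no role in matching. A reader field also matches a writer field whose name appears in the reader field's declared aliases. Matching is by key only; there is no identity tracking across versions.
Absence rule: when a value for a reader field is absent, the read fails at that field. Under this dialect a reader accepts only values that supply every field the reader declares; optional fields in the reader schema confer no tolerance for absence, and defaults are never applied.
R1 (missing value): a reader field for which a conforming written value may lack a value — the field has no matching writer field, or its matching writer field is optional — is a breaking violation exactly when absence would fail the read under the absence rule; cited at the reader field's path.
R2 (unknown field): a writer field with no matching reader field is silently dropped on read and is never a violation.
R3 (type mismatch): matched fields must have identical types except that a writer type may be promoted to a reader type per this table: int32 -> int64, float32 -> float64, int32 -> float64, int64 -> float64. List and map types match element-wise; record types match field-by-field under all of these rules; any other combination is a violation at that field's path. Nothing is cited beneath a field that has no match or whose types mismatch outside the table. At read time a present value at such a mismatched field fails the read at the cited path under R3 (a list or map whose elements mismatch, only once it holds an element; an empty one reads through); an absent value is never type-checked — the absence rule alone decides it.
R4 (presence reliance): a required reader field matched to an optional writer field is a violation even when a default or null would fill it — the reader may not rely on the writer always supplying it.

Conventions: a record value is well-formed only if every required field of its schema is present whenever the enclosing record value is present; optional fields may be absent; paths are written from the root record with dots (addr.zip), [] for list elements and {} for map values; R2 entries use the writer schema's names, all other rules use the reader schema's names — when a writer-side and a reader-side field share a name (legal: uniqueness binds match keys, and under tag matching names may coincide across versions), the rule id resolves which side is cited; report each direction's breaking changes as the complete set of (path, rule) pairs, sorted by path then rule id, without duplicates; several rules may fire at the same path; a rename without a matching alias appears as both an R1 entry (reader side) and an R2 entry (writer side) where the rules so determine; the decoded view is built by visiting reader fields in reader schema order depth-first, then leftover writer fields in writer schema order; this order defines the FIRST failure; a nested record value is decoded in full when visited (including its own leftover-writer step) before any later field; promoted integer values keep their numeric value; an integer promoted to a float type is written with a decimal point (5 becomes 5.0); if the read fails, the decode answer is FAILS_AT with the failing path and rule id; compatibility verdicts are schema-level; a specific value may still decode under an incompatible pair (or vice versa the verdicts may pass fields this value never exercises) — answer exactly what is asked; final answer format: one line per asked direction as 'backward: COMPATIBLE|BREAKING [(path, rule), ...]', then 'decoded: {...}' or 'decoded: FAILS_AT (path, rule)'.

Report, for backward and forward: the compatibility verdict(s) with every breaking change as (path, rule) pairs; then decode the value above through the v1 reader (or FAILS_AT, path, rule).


backward: BREAKING [(addr.active, R1), (addr.active, R4), (addr.seq, R1), (payload, R1)]; forward: BREAKING [(addr.id, R1), (blob, R1), (factor, R3), (scores, R1)]; decoded: FAILS_AT (scores, R1)

in Order below, arrows point writer -> reader
checking backward for Order: reader v2 against writer v1:
  addr <- addr (Address -> Address, writer required)
  factor <- factor (float32 -> float64, writer required)
  payload: no writer match
  writer scores: unknown to reader
  writer blob: unknown to reader
  addr.seq: no writer match
  addr.active <- addr.active (bool -> bool, writer optional)
  writer addr.id: unknown to reader
  R1 fires at addr.active
  R4 fires at addr.active
  R1 fires at addr.seq
  R1 fires at payload
  => backward: BREAKING (4)
checking forward for Order: reader v1 against writer v2:
  scores: no writer match
  addr <- addr (Address -> Address, writer required)
  factor <- factor (float64 -> float32, writer required)
  blob: no writer match
  writer payload: unknown to reader
  addr.id: no writer match
  addr.active <- addr.active (bool -> bool, writer required)
  writer addr.seq: unknown to reader
  R1 fires at addr.id
  R1 fires at blob
  R3 fires at factor
  R1 fires at scores
  => forward: BREAKING (4)
decode walk for Order under reader schema v1:
  read fails at scores under R1 (no fill)
  => FAILS_AT (scores, R1)


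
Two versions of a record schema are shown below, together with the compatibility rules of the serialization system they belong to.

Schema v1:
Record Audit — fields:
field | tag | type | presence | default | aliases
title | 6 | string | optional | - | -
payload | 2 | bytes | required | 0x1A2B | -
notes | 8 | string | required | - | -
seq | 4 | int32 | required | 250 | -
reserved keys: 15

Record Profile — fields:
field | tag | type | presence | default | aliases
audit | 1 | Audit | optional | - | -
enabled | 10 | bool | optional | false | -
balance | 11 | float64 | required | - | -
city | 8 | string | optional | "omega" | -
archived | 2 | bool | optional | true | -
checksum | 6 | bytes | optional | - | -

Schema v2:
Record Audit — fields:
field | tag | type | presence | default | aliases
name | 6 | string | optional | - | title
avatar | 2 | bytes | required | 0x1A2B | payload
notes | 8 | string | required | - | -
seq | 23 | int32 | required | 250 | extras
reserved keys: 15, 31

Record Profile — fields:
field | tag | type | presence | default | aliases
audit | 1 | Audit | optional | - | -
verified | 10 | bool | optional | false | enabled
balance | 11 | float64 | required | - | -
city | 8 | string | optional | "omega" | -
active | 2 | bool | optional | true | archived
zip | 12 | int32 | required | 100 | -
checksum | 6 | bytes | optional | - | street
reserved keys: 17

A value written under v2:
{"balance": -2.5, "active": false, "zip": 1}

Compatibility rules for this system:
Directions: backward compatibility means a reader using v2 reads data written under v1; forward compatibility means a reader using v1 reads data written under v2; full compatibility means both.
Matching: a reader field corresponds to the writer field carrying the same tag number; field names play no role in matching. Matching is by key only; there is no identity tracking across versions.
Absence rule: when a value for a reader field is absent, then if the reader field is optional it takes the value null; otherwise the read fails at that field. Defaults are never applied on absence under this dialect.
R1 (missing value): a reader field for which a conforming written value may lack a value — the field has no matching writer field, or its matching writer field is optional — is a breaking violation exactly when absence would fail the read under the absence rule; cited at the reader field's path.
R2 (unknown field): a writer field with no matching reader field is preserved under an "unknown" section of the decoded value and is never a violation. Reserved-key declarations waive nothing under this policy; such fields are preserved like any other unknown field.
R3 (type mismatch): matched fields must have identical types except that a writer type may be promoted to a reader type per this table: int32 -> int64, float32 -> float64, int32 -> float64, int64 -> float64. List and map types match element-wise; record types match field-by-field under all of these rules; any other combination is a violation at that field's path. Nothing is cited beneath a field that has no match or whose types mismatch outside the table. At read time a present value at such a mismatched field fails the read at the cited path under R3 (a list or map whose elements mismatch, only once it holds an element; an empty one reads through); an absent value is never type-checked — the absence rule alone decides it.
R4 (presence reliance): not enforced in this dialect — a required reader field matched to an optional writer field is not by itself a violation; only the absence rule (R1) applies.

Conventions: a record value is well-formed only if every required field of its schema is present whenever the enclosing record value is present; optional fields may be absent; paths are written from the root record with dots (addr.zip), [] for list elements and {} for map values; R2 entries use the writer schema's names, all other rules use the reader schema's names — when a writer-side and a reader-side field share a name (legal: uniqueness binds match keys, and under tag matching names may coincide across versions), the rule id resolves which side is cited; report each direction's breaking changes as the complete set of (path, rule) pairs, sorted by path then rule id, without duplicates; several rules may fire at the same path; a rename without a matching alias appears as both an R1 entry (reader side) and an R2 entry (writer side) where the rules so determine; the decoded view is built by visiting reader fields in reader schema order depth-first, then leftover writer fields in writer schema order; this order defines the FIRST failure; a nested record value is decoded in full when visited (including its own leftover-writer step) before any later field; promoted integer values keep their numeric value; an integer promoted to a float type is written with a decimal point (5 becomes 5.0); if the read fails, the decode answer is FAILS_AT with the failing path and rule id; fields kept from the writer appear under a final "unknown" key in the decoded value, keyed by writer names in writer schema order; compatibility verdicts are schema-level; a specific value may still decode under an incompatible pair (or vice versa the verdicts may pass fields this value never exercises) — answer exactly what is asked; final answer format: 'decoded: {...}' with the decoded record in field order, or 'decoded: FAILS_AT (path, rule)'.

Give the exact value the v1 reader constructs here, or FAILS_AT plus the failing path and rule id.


arrows below run writer -> reader for Profile
migrating the Profile value to v1:
  audit := null (absent, optional -> null)
  enabled := null (absent, optional -> null)
  balance := -2.5
  city := null (absent, optional -> null)
  archived := false (from writer active)
  checksum := null (absent, optional -> null)
  writer zip: kept under "unknown"
  => decoded: {"audit": null, "enabled": null, "balance": -2.5, "city": null, "archived": false, "checksum": null, "unknown": {"zip": 1}}
the other Profile changes do not affect what is asked:
  field seq in record Audit: tag 4 changed to 23 -> shifts the Profile verdicts, not this decode
  renamed field payload to avatar in record Audit (alias payload declared on the renamed field) -> no rule fires on it and the decoded Profile view is identical with or without it
  renamed field title to name in record Audit (alias title declared on the renamed field) -> no rule fires on it and the decoded Profile view is identical with or without it
  renamed field archived to active in record Profile (alias archived declared on the renamed field) -> no rule fires on it and the decoded Profile view is identical with or without it
  renamed field enabled to verified in record Profile (alias enabled declared on the renamed field) -> no rule fires on it and the decoded Profile view is identical with or without it

decoded: {"audit": null, "enabled": null, "balance": -2.5, "city": null, "archived": false, "checksum": null, "unknown": {"zip": 1}}


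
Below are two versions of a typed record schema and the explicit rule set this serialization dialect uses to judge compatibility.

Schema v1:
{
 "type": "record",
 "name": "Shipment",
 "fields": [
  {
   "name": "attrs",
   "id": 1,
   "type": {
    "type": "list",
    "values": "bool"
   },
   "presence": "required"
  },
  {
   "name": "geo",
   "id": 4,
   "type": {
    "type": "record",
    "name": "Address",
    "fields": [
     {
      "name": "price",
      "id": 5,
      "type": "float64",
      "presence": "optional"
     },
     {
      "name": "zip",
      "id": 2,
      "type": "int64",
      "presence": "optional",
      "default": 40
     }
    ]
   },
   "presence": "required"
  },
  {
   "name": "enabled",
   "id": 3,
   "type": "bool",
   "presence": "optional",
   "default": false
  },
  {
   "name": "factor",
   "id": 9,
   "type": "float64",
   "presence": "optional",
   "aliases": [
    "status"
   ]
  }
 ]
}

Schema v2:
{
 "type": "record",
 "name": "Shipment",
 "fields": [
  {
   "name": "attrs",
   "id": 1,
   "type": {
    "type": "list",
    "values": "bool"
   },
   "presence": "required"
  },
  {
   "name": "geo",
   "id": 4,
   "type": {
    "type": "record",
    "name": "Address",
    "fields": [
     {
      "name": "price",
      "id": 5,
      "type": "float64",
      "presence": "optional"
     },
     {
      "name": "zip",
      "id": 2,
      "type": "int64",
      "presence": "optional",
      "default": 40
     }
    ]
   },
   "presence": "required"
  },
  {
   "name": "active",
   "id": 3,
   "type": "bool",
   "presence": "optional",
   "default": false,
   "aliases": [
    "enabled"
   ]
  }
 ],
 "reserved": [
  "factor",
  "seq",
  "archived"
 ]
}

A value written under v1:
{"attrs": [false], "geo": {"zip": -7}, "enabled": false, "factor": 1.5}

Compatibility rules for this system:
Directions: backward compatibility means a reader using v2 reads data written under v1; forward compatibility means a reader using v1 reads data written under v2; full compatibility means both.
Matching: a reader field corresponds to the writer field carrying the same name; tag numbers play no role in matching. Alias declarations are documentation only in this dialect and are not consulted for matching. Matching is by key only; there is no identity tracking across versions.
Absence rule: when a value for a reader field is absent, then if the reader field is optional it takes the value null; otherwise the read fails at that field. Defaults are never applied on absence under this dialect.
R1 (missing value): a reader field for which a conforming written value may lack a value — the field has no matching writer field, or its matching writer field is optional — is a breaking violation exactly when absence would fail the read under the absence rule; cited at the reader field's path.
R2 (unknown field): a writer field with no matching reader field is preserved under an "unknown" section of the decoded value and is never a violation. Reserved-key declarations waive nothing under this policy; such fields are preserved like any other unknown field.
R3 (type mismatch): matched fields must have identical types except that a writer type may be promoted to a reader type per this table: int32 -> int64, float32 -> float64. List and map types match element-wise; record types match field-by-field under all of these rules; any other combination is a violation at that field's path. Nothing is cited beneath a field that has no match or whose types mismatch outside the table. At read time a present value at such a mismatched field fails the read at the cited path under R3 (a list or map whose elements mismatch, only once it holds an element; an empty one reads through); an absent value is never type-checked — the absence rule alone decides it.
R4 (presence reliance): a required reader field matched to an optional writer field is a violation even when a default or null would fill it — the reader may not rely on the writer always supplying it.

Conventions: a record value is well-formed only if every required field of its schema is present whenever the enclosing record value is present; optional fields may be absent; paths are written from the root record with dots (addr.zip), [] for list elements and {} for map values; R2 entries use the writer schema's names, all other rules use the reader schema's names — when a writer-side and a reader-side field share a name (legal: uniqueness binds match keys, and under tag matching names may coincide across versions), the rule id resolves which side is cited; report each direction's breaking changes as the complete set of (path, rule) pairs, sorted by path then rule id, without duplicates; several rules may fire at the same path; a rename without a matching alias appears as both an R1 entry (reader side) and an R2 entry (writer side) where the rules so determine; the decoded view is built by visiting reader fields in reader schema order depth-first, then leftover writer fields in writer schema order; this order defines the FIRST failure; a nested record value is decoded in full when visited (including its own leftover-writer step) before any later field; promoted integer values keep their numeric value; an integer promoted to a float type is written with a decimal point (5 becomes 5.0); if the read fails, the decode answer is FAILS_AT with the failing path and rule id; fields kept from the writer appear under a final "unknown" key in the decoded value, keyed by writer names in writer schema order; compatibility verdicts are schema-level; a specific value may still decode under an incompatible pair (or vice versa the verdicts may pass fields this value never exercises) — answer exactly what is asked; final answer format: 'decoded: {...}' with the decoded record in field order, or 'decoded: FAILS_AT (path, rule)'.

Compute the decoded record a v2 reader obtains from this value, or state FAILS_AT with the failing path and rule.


arrows below run writer -> reader for Shipment
decode (reader v2):
  attrs := [false]
  geo.price := null (not supplied -> null)
  geo.zip := -7
  active := null (not supplied -> null)
  writer enabled: kept under "unknown"
  writer factor: kept under "unknown"
  => decoded: {"attrs": [false], "geo": {"price": null, "zip": -7}, "active": null, "unknown": {"enabled": false, "factor": 1.5}}

decoded: {"attrs": [false], "geo": {"price": null, "zip": -7}, "active": null, "unknown": {"enabled": false, "factor": 1.5}}


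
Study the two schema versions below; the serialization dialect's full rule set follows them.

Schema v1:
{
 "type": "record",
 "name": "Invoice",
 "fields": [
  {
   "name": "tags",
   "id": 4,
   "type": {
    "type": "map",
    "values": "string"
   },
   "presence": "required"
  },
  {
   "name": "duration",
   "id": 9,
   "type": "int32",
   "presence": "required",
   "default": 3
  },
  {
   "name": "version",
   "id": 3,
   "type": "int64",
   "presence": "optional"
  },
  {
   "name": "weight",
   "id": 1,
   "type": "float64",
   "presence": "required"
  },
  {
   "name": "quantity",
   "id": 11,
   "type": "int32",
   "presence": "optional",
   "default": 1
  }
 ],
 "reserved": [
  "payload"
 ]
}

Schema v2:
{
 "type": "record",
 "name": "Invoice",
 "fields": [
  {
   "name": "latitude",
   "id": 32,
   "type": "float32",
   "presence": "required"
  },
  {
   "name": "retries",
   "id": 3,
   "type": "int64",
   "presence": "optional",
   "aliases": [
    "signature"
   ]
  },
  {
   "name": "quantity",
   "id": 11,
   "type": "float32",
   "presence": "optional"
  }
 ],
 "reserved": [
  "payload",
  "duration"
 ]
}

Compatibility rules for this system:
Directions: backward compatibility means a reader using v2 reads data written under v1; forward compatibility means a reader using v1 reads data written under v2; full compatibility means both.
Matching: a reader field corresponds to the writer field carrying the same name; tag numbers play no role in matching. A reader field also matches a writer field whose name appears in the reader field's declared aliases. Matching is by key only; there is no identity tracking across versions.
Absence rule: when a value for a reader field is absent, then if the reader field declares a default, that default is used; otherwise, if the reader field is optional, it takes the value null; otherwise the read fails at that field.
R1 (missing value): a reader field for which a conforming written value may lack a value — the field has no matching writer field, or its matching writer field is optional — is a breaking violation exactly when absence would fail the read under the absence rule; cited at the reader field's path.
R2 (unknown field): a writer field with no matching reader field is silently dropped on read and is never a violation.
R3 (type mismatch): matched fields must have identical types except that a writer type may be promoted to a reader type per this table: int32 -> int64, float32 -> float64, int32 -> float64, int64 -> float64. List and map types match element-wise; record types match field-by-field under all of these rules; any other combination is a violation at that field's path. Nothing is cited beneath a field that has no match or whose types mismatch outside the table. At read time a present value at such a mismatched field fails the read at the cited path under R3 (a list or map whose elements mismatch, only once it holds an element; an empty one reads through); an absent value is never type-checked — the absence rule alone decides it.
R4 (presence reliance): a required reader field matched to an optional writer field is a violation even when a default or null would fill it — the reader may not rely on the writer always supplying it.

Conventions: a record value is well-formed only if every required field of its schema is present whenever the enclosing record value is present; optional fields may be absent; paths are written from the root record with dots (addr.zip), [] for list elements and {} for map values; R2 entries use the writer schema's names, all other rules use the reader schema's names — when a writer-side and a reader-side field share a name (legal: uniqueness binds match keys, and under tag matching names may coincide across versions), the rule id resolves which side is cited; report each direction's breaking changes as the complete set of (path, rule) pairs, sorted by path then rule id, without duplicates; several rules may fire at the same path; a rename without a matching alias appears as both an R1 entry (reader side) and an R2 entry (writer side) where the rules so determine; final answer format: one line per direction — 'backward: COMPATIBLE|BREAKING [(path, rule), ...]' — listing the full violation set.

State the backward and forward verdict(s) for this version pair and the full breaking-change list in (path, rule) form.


backward: BREAKING [(latitude, R1), (quantity, R3)]; forward: BREAKING [(quantity, R3), (tags, R1), (weight, R1)]

each type pair in Invoice: writer, then reader
backward on Invoice — v2 reading data written by v1:
  latitude: no writer-side match
  retries: no writer-side match
  quantity <- quantity (int32 -> float32, writer optional)
  writer field tags has no reader counterpart
  writer field duration has no reader counterpart
  writer field version has no reader counterpart
  writer field weight has no reader counterpart
  R1 fires at latitude
  R3 fires at quantity
  => backward verdict for Invoice: BREAKING, 2 violation(s)
forward on Invoice — v1 reading data written by v2:
  tags: no writer-side match
  duration: no writer-side match
  version: no writer-side match
  weight: no writer-side match
  quantity <- quantity (float32 -> int32, writer optional)
  writer field latitude has no reader counterpart
  writer field retries has no reader counterpart
  R3 fires at quantity
  R1 fires at tags
  R1 fires at weight
  => forward verdict for Invoice: BREAKING, 3 violation(s)


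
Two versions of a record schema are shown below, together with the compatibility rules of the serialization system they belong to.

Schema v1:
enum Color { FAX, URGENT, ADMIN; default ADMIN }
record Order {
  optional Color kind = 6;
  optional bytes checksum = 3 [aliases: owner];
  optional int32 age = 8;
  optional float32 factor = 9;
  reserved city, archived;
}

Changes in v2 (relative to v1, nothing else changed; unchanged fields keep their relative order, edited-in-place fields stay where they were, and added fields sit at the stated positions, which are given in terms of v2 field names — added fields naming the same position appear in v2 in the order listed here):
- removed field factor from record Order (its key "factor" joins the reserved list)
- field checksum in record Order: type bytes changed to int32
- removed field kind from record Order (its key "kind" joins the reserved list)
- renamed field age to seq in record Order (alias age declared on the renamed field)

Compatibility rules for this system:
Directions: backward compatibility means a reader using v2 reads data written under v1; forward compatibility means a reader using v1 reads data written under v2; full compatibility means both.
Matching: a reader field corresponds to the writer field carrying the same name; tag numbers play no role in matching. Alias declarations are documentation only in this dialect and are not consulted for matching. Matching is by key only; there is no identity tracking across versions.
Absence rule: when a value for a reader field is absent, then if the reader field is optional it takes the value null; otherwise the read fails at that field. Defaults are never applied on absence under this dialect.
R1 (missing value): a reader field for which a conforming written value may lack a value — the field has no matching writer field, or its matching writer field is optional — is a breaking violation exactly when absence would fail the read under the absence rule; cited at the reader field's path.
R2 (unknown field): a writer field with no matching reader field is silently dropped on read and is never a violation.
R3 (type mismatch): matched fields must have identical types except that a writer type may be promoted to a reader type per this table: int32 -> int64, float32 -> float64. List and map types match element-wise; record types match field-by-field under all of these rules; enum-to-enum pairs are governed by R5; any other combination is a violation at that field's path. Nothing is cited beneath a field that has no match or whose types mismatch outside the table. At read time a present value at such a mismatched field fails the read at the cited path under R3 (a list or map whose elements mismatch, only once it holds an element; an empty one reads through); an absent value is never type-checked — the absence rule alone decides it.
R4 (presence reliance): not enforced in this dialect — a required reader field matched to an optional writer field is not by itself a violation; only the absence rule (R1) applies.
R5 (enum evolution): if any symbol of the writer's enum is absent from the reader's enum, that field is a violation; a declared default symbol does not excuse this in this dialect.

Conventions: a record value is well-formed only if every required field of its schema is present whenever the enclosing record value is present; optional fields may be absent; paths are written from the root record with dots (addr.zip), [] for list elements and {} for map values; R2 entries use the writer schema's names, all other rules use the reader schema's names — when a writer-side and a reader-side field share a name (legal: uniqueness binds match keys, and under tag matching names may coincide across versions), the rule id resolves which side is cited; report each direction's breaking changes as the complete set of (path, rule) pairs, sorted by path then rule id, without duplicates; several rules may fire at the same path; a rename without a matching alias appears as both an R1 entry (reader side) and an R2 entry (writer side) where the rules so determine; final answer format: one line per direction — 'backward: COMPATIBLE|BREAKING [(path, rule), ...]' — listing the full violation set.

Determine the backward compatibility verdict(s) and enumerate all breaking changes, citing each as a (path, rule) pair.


the writer's type comes first in each Order pair
backward on Order — v2 reading data written by v1:
  checksum: bytes -> int32, writer optional; from checksum
  no writer field matches reader seq
  leftover writer field: kind
  leftover writer field: age
  leftover writer field: factor
  rule R3 violated at checksum
  => backward verdict for Order: BREAKING, 1 violation(s)
remaining Order differences; none change what is asked:
  removed field factor from record Order (its key "factor" joins the reserved list) -> fires no rule on Order, leaving the asked answer as it is
  removed field kind from record Order (its key "kind" joins the reserved list) -> fires no rule on Order, leaving the asked answer as it is
  renamed field age to seq in record Order (alias age declared on the renamed field) -> fires no rule on Order, leaving the asked answer as it is

backward: BREAKING [(checksum, R3)]


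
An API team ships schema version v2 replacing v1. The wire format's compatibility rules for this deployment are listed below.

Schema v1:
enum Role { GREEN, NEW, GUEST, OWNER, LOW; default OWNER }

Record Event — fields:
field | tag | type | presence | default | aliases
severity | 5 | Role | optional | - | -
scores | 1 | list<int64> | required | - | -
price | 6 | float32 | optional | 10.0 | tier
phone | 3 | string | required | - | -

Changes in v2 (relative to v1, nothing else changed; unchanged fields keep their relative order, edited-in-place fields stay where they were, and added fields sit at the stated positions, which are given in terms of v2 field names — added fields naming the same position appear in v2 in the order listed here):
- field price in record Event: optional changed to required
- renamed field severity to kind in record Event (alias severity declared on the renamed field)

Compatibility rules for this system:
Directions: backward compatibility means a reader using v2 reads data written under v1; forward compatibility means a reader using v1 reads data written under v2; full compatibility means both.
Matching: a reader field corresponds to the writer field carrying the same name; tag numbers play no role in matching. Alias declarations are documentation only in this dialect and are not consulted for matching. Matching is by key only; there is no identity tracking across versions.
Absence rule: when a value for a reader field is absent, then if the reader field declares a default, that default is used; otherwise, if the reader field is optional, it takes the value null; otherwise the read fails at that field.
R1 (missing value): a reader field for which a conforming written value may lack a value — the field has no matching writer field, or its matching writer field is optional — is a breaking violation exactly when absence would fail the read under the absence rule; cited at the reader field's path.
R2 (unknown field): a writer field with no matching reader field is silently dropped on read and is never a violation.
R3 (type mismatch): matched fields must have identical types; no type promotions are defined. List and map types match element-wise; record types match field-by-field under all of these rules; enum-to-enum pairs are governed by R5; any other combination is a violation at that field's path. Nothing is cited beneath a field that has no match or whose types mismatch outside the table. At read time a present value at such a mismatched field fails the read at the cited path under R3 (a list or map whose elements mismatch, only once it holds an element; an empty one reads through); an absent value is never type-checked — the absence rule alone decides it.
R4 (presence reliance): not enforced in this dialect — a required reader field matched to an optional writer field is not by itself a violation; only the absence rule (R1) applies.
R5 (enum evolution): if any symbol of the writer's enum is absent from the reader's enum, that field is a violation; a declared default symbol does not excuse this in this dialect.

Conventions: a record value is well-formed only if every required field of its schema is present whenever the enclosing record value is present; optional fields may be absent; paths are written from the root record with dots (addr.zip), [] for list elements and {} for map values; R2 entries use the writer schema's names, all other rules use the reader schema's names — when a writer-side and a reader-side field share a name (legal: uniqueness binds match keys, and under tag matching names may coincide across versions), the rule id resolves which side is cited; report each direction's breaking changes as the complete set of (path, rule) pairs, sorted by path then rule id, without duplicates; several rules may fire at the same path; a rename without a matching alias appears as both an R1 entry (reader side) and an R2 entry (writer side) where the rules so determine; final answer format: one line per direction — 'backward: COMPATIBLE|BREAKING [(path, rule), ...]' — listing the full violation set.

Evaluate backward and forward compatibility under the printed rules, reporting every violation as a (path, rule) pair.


the writer's type comes first in each Event pair
backward pass over Event, reader schema v2, writer schema v1:
  kind: no writer match
  writer required, list<int64> -> list<int64>: reader scores maps from writer scores
  writer optional, float32 -> float32: reader price maps from writer price
  writer required, string -> string: reader phone maps from writer phone
  severity (writer side), unknown to reader
  nothing fires on Event: backward is COMPATIBLE
forward pass over Event, reader schema v1, writer schema v2:
  severity: no writer match
  writer required, list<int64> -> list<int64>: reader scores maps from writer scores
  writer required, float32 -> float32: reader price maps from writer price
  writer required, string -> string: reader phone maps from writer phone
  kind (writer side), unknown to reader
  nothing fires on Event: forward is COMPATIBLE

backward: COMPATIBLE []; forward: COMPATIBLE []
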